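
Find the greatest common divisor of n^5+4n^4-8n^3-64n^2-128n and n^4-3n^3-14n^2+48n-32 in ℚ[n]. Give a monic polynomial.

By polynomial division,
  n^5+4n^4-8n^3-64n^2-128n = (n+7)(n^4-3n^3-14n^2+48n-32) + (27n^3-14n^2-432n+224)
  n^4-3n^3-14n^2+48n-32 = ((1/27)n-67/729)(27n^3-14n^2-432n+224) + ((520/729)n^2-8320/729)
  27n^3-14n^2-432n+224 = ((19683/520)n-5103/260)((520/729)n^2-8320/729) + (0)
Last nonzero remainder: (520/729)n^2-8320/729. Dividing through by 520/729 gives the monic gcd n^2-16.

n^2-16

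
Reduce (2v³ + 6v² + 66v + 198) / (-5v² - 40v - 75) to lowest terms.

(-2v² - 66)/(5v + 25)

Apply the Euclidean algorithm:
  2v³ + 6v² + 66v + 198 = (-(2/5)v + 2)(-5v² - 40v - 75) + (116v + 348)
  -5v² - 40v - 75 = (-(5/116)v - 25/116)(116v + 348) + (0)
Last nonzero remainder: 116v + 348. Dividing through by 116 gives the monic gcd v + 3.
Cancel v + 3 from numerator and denominator to get the reduced form.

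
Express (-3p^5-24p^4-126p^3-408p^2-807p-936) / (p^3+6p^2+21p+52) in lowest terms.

By polynomial division,
  -3p^5-24p^4-126p^3-408p^2-807p-936 = (-3p^2-6p-27)(p^3+6p^2+21p+52) + (36p^2+72p+468)
  p^3+6p^2+21p+52 = ((1/36)p+1/9)(36p^2+72p+468) + (0)
Last nonzero remainder: 36p^2+72p+468. Dividing through by 36 gives the monic gcd p^2+2p+13.
Cancel p^2+2p+13 from numerator and denominator to get the reduced form.

(-3p^3-18p^2-51p-72)/(p+4)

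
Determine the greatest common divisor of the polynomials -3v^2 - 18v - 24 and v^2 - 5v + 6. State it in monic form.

1

Repeated division with remainder:
  -3v^2 - 18v - 24 = (-3)(v^2 - 5v + 6) + (-33v - 6)
  v^2 - 5v + 6 = (-(1/33)v + 19/121)(-33v - 6) + (840/121)
  -33v - 6 = (-(1331/280)v - 121/140)(840/121) + (0)
The last nonzero remainder is the constant 840/121, so the polynomials are coprime and gcd = 1.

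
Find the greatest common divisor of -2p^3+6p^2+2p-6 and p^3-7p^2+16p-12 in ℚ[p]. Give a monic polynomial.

p-3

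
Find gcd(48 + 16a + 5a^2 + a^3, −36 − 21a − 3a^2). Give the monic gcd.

Apply the Euclidean algorithm:
  a^3 + 5a^2 + 16a + 48 = (−(1/3)a + 2/3)(−3a^2 − 21a − 36) + (18a + 72)
  −3a^2 − 21a − 36 = (−(1/6)a − 1/2)(18a + 72) + (0)
Last nonzero remainder: 18a + 72. Dividing through by 18 gives the monic gcd a + 4.

4 + a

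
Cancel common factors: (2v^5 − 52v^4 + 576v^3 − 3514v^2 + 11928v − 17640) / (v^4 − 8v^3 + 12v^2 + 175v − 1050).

Euclidean algorithm in ℚ[v]:
  2v^5 − 52v^4 + 576v^3 − 3514v^2 + 11928v − 17640 = (2v − 36)(v^4 − 8v^3 + 12v^2 + 175v − 1050) + (264v^3 − 3432v^2 + 20328v − 55440)
  v^4 − 8v^3 + 12v^2 + 175v − 1050 = ((1/264)v + 5/264)(264v^3 − 3432v^2 + 20328v − 55440) + (0)
Last nonzero remainder: 264v^3 − 3432v^2 + 20328v − 55440. Dividing through by 264 gives the monic gcd v^3 − 13v^2 + 77v − 210.
Cancel v^3 − 13v^2 + 77v − 210 from numerator and denominator to get the reduced form.

(2v^2 − 26v + 84)/(v + 5)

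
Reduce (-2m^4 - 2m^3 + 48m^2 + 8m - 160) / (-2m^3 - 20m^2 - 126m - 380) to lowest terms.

(m^3 - 4m^2 - 4m + 16)/(m^2 + 5m + 38)

Repeated division with remainder:
  -2m^4 - 2m^3 + 48m^2 + 8m - 160 = (m - 9)(-2m^3 - 20m^2 - 126m - 380) + (-6m^2 - 746m - 3580)
  -2m^3 - 20m^2 - 126m - 380 = ((1/3)m - 343/9)(-6m^2 - 746m - 3580) + (-(246272/9)m - 1231360/9)
  -6m^2 - 746m - 3580 = ((27/123136)m + 1611/61568)(-(246272/9)m - 1231360/9) + (0)
Last nonzero remainder: -(246272/9)m - 1231360/9. Dividing through by -246272/9 gives the monic gcd m + 5.
Cancel m + 5 from numerator and denominator to get the reduced form.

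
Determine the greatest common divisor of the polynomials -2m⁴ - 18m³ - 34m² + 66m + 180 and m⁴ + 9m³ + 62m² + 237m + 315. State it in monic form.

m² + 6m + 9

Euclidean algorithm in ℚ[m]:
  -2m⁴ - 18m³ - 34m² + 66m + 180 = (-2)(m⁴ + 9m³ + 62m² + 237m + 315) + (90m² + 540m + 810)
  m⁴ + 9m³ + 62m² + 237m + 315 = ((1/90)m² + (1/30)m + 7/18)(90m² + 540m + 810) + (0)
Last nonzero remainder: 90m² + 540m + 810. Dividing through by 90 gives the monic gcd m² + 6m + 9.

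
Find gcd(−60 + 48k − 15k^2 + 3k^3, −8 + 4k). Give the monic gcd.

Repeated division with remainder:
  3k^3 − 15k^2 + 48k − 60 = ((3/4)k^2 − (9/4)k + 15/2)(4k − 8) + (0)
Last nonzero remainder: 4k − 8. Dividing through by 4 gives the monic gcd k − 2.

−2 + k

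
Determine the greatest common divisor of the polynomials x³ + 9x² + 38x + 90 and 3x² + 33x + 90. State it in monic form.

Euclidean algorithm in ℚ[x]:
  x³ + 9x² + 38x + 90 = ((1/3)x - 2/3)(3x² + 33x + 90) + (30x + 150)
  3x² + 33x + 90 = ((1/10)x + 3/5)(30x + 150) + (0)
Last nonzero remainder: 30x + 150. Dividing through by 30 gives the monic gcd x + 5.

x + 5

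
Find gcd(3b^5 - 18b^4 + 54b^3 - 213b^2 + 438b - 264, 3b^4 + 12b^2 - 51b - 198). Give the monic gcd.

b^2 + b + 11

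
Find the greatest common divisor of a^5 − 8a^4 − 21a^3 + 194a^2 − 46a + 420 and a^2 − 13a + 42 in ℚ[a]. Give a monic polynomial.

Repeated division with remainder:
  a^5 − 8a^4 − 21a^3 + 194a^2 − 46a + 420 = (a^3 + 5a^2 + 2a + 10)(a^2 − 13a + 42) + (0)
The last nonzero remainder a^2 − 13a + 42 is already monic.

a^2 − 13a + 42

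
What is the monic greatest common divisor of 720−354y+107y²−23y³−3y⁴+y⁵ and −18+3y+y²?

−18+3y+y²

Apply the Euclidean algorithm:
  y⁵−3y⁴−23y³+107y²−354y+720 = (y³−6y²+13y−40)(y²+3y−18) + (0)
The last nonzero remainder y²+3y−18 is already monic.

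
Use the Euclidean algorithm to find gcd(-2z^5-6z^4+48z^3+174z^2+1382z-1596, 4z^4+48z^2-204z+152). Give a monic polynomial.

Repeated division with remainder:
  -2z^5-6z^4+48z^3+174z^2+1382z-1596 = (-(1/2)z-3/2)(4z^4+48z^2-204z+152) + (72z^3+144z^2+1152z-1368)
  4z^4+48z^2-204z+152 = ((1/18)z-1/9)(72z^3+144z^2+1152z-1368) + (0)
Last nonzero remainder: 72z^3+144z^2+1152z-1368. Dividing through by 72 gives the monic gcd z^3+2z^2+16z-19.

z^3+2z^2+16z-19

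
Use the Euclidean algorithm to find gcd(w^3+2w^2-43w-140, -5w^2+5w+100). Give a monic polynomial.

By polynomial division,
  w^3+2w^2-43w-140 = (-(1/5)w-3/5)(-5w^2+5w+100) + (-20w-80)
  -5w^2+5w+100 = ((1/4)w-5/4)(-20w-80) + (0)
Last nonzero remainder: -20w-80. Dividing through by -20 gives the monic gcd w+4.

w+4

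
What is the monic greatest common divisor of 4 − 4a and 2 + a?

Euclidean algorithm in ℚ[a]:
  −4a + 4 = (−4)(a + 2) + (12)
  a + 2 = ((1/12)a + 1/6)(12) + (0)
The last nonzero remainder is the constant 12, so the polynomials are coprime and gcd = 1.

1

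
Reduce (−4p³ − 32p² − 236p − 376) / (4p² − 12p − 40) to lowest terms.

(−p² − 6p − 47)/(p − 5)

Repeated division with remainder:
  −4p³ − 32p² − 236p − 376 = (−p − 11)(4p² − 12p − 40) + (−408p − 816)
  4p² − 12p − 40 = (−(1/102)p + 5/102)(−408p − 816) + (0)
Last nonzero remainder: −408p − 816. Dividing through by −408 gives the monic gcd p + 2.
Cancel p + 2 from numerator and denominator to get the reduced form.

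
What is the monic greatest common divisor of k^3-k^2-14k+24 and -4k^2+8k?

By polynomial division,
  k^3-k^2-14k+24 = (-(1/4)k-1/4)(-4k^2+8k) + (-12k+24)
  -4k^2+8k = ((1/3)k)(-12k+24) + (0)
Last nonzero remainder: -12k+24. Dividing through by -12 gives the monic gcd k-2.

k-2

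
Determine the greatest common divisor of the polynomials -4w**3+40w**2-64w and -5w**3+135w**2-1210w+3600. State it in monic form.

w-8

Repeated division with remainder:
  -4w**3+40w**2-64w = (4/5)(-5w**3+135w**2-1210w+3600) + (-68w**2+904w-2880)
  -5w**3+135w**2-1210w+3600 = ((5/68)w-1165/1156)(-68w**2+904w-2880) + (-(25200/289)w+201600/289)
  -68w**2+904w-2880 = ((4913/6300)w-289/70)(-(25200/289)w+201600/289) + (0)
Last nonzero remainder: -(25200/289)w+201600/289. Dividing through by -25200/289 gives the monic gcd w-8.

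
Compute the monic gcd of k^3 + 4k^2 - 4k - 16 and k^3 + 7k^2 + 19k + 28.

k + 4

Euclidean algorithm in ℚ[k]:
  k^3 + 4k^2 - 4k - 16 = (k^3 + 7k^2 + 19k + 28) + (-3k^2 - 23k - 44)
  k^3 + 7k^2 + 19k + 28 = (-(1/3)k + 2/9)(-3k^2 - 23k - 44) + ((85/9)k + 340/9)
  -3k^2 - 23k - 44 = (-(27/85)k - 99/85)((85/9)k + 340/9) + (0)
Last nonzero remainder: (85/9)k + 340/9. Dividing through by 85/9 gives the monic gcd k + 4.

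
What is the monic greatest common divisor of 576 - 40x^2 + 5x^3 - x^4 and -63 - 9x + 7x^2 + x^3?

By polynomial division,
  -x^4 + 5x^3 - 40x^2 + 576 = (-x + 12)(x^3 + 7x^2 - 9x - 63) + (-133x^2 + 45x + 1332)
  x^3 + 7x^2 - 9x - 63 = (-(1/133)x - 976/17689)(-133x^2 + 45x + 1332) + ((61875/17689)x + 185625/17689)
  -133x^2 + 45x + 1332 = (-(2352637/61875)x + 2617972/20625)((61875/17689)x + 185625/17689) + (0)
Last nonzero remainder: (61875/17689)x + 185625/17689. Dividing through by 61875/17689 gives the monic gcd x + 3.

3 + x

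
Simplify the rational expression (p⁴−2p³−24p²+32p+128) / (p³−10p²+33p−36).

(p³+2p²−16p−32)/(p²−6p+9)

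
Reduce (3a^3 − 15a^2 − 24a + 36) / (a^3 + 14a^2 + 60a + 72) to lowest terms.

(3a^2 − 21a + 18)/(a^2 + 12a + 36)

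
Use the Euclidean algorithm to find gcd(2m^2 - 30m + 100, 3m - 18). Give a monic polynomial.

1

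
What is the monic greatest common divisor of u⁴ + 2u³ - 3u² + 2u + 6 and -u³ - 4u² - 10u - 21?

u + 3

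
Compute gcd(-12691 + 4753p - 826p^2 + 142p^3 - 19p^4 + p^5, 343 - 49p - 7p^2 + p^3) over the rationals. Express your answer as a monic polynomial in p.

49 - 14p + p^2

Repeated division with remainder:
  p^5 - 19p^4 + 142p^3 - 826p^2 + 4753p - 12691 = (p^2 - 12p + 107)(p^3 - 7p^2 - 49p + 343) + (-1008p^2 + 14112p - 49392)
  p^3 - 7p^2 - 49p + 343 = (-(1/1008)p - 1/144)(-1008p^2 + 14112p - 49392) + (0)
Last nonzero remainder: -1008p^2 + 14112p - 49392. Dividing through by -1008 gives the monic gcd p^2 - 14p + 49.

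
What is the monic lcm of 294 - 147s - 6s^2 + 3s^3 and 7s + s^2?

Repeated division with remainder:
  3s^3 - 6s^2 - 147s + 294 = (3s - 27)(s^2 + 7s) + (42s + 294)
  s^2 + 7s = ((1/42)s)(42s + 294) + (0)
Last nonzero remainder: 42s + 294. Dividing through by 42 gives the monic gcd s + 7.
Then lcm(f, g) = f·g / gcd(f, g); expanding and making the result monic gives the answer.

98s - 49s^2 - 2s^3 + s^4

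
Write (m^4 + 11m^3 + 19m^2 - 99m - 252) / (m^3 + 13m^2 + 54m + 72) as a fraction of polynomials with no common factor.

(m^2 + 4m - 21)/(m + 6)

By polynomial division,
  m^4 + 11m^3 + 19m^2 - 99m - 252 = (m - 2)(m^3 + 13m^2 + 54m + 72) + (-9m^2 - 63m - 108)
  m^3 + 13m^2 + 54m + 72 = (-(1/9)m - 2/3)(-9m^2 - 63m - 108) + (0)
Last nonzero remainder: -9m^2 - 63m - 108. Dividing through by -9 gives the monic gcd m^2 + 7m + 12.
Cancel m^2 + 7m + 12 from numerator and denominator to get the reduced form.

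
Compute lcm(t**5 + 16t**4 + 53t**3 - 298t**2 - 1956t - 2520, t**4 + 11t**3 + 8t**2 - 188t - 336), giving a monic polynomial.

Repeated division with remainder:
  t**5 + 16t**4 + 53t**3 - 298t**2 - 1956t - 2520 = (t + 5)(t**4 + 11t**3 + 8t**2 - 188t - 336) + (-10t**3 - 150t**2 - 680t - 840)
  t**4 + 11t**3 + 8t**2 - 188t - 336 = (-(1/10)t + 2/5)(-10t**3 - 150t**2 - 680t - 840) + (0)
Last nonzero remainder: -10t**3 - 150t**2 - 680t - 840. Dividing through by -10 gives the monic gcd t**3 + 15t**2 + 68t + 84.
Then lcm(f, g) = f·g / gcd(f, g); expanding and making the result monic gives the answer.

t**6 + 12t**5 - 11t**4 - 510t**3 - 764t**2 + 5304t + 10080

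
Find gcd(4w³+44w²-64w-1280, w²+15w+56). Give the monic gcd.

Repeated division with remainder:
  4w³+44w²-64w-1280 = (4w-16)(w²+15w+56) + (-48w-384)
  w²+15w+56 = (-(1/48)w-7/48)(-48w-384) + (0)
Last nonzero remainder: -48w-384. Dividing through by -48 gives the monic gcd w+8.

w+8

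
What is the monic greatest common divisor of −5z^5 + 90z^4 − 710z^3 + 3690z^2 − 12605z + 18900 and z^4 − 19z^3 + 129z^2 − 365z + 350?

z^2 − 12z + 35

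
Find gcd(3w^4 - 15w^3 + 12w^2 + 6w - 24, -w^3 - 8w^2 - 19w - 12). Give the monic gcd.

Euclidean algorithm in ℚ[w]:
  3w^4 - 15w^3 + 12w^2 + 6w - 24 = (-3w + 39)(-w^3 - 8w^2 - 19w - 12) + (267w^2 + 711w + 444)
  -w^3 - 8w^2 - 19w - 12 = (-(1/267)w - 475/23763)(267w^2 + 711w + 444) + (-(24752/7921)w - 24752/7921)
  267w^2 + 711w + 444 = (-(2114907/24752)w - 879231/6188)(-(24752/7921)w - 24752/7921) + (0)
Last nonzero remainder: -(24752/7921)w - 24752/7921. Dividing through by -24752/7921 gives the monic gcd w + 1.

w + 1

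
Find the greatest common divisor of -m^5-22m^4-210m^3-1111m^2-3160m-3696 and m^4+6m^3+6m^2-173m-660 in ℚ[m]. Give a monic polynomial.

m^3+11m^2+61m+132

By polynomial division,
  -m^5-22m^4-210m^3-1111m^2-3160m-3696 = (-m-16)(m^4+6m^3+6m^2-173m-660) + (-108m^3-1188m^2-6588m-14256)
  m^4+6m^3+6m^2-173m-660 = (-(1/108)m+5/108)(-108m^3-1188m^2-6588m-14256) + (0)
Last nonzero remainder: -108m^3-1188m^2-6588m-14256. Dividing through by -108 gives the monic gcd m^3+11m^2+61m+132.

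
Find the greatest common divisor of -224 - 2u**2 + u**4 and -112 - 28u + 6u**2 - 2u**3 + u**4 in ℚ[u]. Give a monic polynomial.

-56 + 14u - 4u**2 + u**3

Repeated division with remainder:
  u**4 - 2u**2 - 224 = (u**4 - 2u**3 + 6u**2 - 28u - 112) + (2u**3 - 8u**2 + 28u - 112)
  u**4 - 2u**3 + 6u**2 - 28u - 112 = ((1/2)u + 1)(2u**3 - 8u**2 + 28u - 112) + (0)
Last nonzero remainder: 2u**3 - 8u**2 + 28u - 112. Dividing through by 2 gives the monic gcd u**3 - 4u**2 + 14u - 56.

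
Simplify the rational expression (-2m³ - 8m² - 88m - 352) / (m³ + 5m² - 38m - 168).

(-2m² - 88)/(m² + m - 42)

Apply the Euclidean algorithm:
  -2m³ - 8m² - 88m - 352 = (-2)(m³ + 5m² - 38m - 168) + (2m² - 164m - 688)
  m³ + 5m² - 38m - 168 = ((1/2)m + 87/2)(2m² - 164m - 688) + (7440m + 29760)
  2m² - 164m - 688 = ((1/3720)m - 43/1860)(7440m + 29760) + (0)
Last nonzero remainder: 7440m + 29760. Dividing through by 7440 gives the monic gcd m + 4.
Cancel m + 4 from numerator and denominator to get the reduced form.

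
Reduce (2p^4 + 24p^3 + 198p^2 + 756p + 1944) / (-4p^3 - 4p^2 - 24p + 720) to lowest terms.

(-p^2 - 6p - 27)/(2p - 10)

Apply the Euclidean algorithm:
  2p^4 + 24p^3 + 198p^2 + 756p + 1944 = (-(1/2)p - 11/2)(-4p^3 - 4p^2 - 24p + 720) + (164p^2 + 984p + 5904)
  -4p^3 - 4p^2 - 24p + 720 = (-(1/41)p + 5/41)(164p^2 + 984p + 5904) + (0)
Last nonzero remainder: 164p^2 + 984p + 5904. Dividing through by 164 gives the monic gcd p^2 + 6p + 36.
Cancel p^2 + 6p + 36 from numerator and denominator to get the reduced form.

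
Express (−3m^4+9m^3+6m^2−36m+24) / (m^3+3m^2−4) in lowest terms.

By polynomial division,
  −3m^4+9m^3+6m^2−36m+24 = (−3m+18)(m^3+3m^2−4) + (−48m^2−48m+96)
  m^3+3m^2−4 = (−(1/48)m−1/24)(−48m^2−48m+96) + (0)
Last nonzero remainder: −48m^2−48m+96. Dividing through by −48 gives the monic gcd m^2+m−2.
Cancel m^2+m−2 from numerator and denominator to get the reduced form.

(−3m^2+12m−12)/(m+2)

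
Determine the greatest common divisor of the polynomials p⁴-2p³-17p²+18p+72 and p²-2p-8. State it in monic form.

p²-2p-8

Repeated division with remainder:
  p⁴-2p³-17p²+18p+72 = (p²-9)(p²-2p-8) + (0)
The last nonzero remainder p²-2p-8 is already monic.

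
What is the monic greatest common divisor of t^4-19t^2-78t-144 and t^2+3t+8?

Euclidean algorithm in ℚ[t]:
  t^4-19t^2-78t-144 = (t^2-3t-18)(t^2+3t+8) + (0)
The last nonzero remainder t^2+3t+8 is already monic.

t^2+3t+8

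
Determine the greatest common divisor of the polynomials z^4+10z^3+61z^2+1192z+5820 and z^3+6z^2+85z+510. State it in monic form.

z+6

Repeated division with remainder:
  z^4+10z^3+61z^2+1192z+5820 = (z+4)(z^3+6z^2+85z+510) + (-48z^2+342z+3780)
  z^3+6z^2+85z+510 = (-(1/48)z-35/128)(-48z^2+342z+3780) + ((16465/64)z+49395/32)
  -48z^2+342z+3780 = (-(3072/16465)z+8064/3293)((16465/64)z+49395/32) + (0)
Last nonzero remainder: (16465/64)z+49395/32. Dividing through by 16465/64 gives the monic gcd z+6.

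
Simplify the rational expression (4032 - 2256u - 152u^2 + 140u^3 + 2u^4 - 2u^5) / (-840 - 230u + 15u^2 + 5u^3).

(-96 + 56u - 2u^3)/(20 + 5u)

By polynomial division,
  -2u^5 + 2u^4 + 140u^3 - 152u^2 - 2256u + 4032 = (-(2/5)u^2 + (8/5)u + 24/5)(5u^3 + 15u^2 - 230u - 840) + (-192u^2 + 192u + 8064)
  5u^3 + 15u^2 - 230u - 840 = (-(5/192)u - 5/48)(-192u^2 + 192u + 8064) + (0)
Last nonzero remainder: -192u^2 + 192u + 8064. Dividing through by -192 gives the monic gcd u^2 - u - 42.
Cancel u^2 - u - 42 from numerator and denominator to get the reduced form.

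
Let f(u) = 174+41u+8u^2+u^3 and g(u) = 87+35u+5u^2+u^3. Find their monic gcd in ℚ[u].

Apply the Euclidean algorithm:
  u^3+8u^2+41u+174 = (u^3+5u^2+35u+87) + (3u^2+6u+87)
  u^3+5u^2+35u+87 = ((1/3)u+1)(3u^2+6u+87) + (0)
Last nonzero remainder: 3u^2+6u+87. Dividing through by 3 gives the monic gcd u^2+2u+29.

29+2u+u^2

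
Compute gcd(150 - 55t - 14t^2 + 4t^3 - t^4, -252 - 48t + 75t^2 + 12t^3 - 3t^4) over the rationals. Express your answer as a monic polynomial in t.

By polynomial division,
  -t^4 + 4t^3 - 14t^2 - 55t + 150 = (1/3)(-3t^4 + 12t^3 + 75t^2 - 48t - 252) + (-39t^2 - 39t + 234)
  -3t^4 + 12t^3 + 75t^2 - 48t - 252 = ((1/13)t^2 - (5/13)t - 14/13)(-39t^2 - 39t + 234) + (0)
Last nonzero remainder: -39t^2 - 39t + 234. Dividing through by -39 gives the monic gcd t^2 + t - 6.

-6 + t + t^2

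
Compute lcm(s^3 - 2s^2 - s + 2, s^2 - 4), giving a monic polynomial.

s^4 - 5s^2 + 4

Apply the Euclidean algorithm:
  s^3 - 2s^2 - s + 2 = (s - 2)(s^2 - 4) + (3s - 6)
  s^2 - 4 = ((1/3)s + 2/3)(3s - 6) + (0)
Last nonzero remainder: 3s - 6. Dividing through by 3 gives the monic gcd s - 2.
Then lcm(f, g) = f·g / gcd(f, g); expanding and making the result monic gives the answer.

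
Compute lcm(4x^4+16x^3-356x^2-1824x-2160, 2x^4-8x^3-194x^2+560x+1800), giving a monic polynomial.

Apply the Euclidean algorithm:
  4x^4+16x^3-356x^2-1824x-2160 = (2)(2x^4-8x^3-194x^2+560x+1800) + (32x^3+32x^2-2944x-5760)
  2x^4-8x^3-194x^2+560x+1800 = ((1/16)x-5/16)(32x^3+32x^2-2944x-5760) + (0)
Last nonzero remainder: 32x^3+32x^2-2944x-5760. Dividing through by 32 gives the monic gcd x^3+x^2-92x-180.
Then lcm(f, g) = f·g / gcd(f, g); expanding and making the result monic gives the answer.

x^5-x^4-109x^3-11x^2+1740x+2700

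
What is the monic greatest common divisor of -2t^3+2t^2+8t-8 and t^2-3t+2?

By polynomial division,
  -2t^3+2t^2+8t-8 = (-2t-4)(t^2-3t+2) + (0)
The last nonzero remainder t^2-3t+2 is already monic.

t^2-3t+2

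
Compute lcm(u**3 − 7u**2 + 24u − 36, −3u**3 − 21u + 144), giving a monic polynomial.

u**5 − 4u**4 + 19u**3 − 76u**2 + 276u − 576

By polynomial division,
  u**3 − 7u**2 + 24u − 36 = (−1/3)(−3u**3 − 21u + 144) + (−7u**2 + 17u + 12)
  −3u**3 − 21u + 144 = ((3/7)u + 51/49)(−7u**2 + 17u + 12) + (−(2148/49)u + 6444/49)
  −7u**2 + 17u + 12 = ((343/2148)u + 49/537)(−(2148/49)u + 6444/49) + (0)
Last nonzero remainder: −(2148/49)u + 6444/49. Dividing through by −2148/49 gives the monic gcd u − 3.
Then lcm(f, g) = f·g / gcd(f, g); expanding and making the result monic gives the answer.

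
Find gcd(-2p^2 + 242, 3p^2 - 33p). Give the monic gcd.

Apply the Euclidean algorithm:
  -2p^2 + 242 = (-2/3)(3p^2 - 33p) + (-22p + 242)
  3p^2 - 33p = (-(3/22)p)(-22p + 242) + (0)
Last nonzero remainder: -22p + 242. Dividing through by -22 gives the monic gcd p - 11.

p - 11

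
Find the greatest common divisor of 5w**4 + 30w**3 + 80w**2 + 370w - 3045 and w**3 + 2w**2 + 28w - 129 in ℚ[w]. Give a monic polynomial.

w - 3

Repeated division with remainder:
  5w**4 + 30w**3 + 80w**2 + 370w - 3045 = (5w + 20)(w**3 + 2w**2 + 28w - 129) + (-100w**2 + 455w - 465)
  w**3 + 2w**2 + 28w - 129 = (-(1/100)w - 131/2000)(-100w**2 + 455w - 465) + ((21261/400)w - 63783/400)
  -100w**2 + 455w - 465 = (-(40000/21261)w + 62000/21261)((21261/400)w - 63783/400) + (0)
Last nonzero remainder: (21261/400)w - 63783/400. Dividing through by 21261/400 gives the monic gcd w - 3.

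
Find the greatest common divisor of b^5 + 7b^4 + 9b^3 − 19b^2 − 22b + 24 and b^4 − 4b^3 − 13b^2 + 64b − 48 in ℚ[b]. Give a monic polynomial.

Apply the Euclidean algorithm:
  b^5 + 7b^4 + 9b^3 − 19b^2 − 22b + 24 = (b + 11)(b^4 − 4b^3 − 13b^2 + 64b − 48) + (66b^3 + 60b^2 − 678b + 552)
  b^4 − 4b^3 − 13b^2 + 64b − 48 = ((1/66)b − 9/121)(66b^3 + 60b^2 − 678b + 552) + ((210/121)b^2 + (630/121)b − 840/121)
  66b^3 + 60b^2 − 678b + 552 = ((1331/35)b − 2783/35)((210/121)b^2 + (630/121)b − 840/121) + (0)
Last nonzero remainder: (210/121)b^2 + (630/121)b − 840/121. Dividing through by 210/121 gives the monic gcd b^2 + 3b − 4.

b^2 + 3b − 4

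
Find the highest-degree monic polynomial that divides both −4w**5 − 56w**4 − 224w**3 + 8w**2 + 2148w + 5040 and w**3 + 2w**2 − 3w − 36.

w**3 + 2w**2 − 3w − 36

Repeated division with remainder:
  −4w**5 − 56w**4 − 224w**3 + 8w**2 + 2148w + 5040 = (−4w**2 − 48w − 140)(w**3 + 2w**2 − 3w − 36) + (0)
The last nonzero remainder w**3 + 2w**2 − 3w − 36 is already monic.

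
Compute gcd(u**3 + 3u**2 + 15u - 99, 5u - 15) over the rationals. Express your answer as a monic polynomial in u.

u - 3

Apply the Euclidean algorithm:
  u**3 + 3u**2 + 15u - 99 = ((1/5)u**2 + (6/5)u + 33/5)(5u - 15) + (0)
Last nonzero remainder: 5u - 15. Dividing through by 5 gives the monic gcd u - 3.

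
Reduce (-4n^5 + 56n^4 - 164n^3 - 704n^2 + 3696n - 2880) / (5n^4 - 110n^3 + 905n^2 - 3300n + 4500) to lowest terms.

(-4n^2 - 12n + 16)/(5n - 25)

Repeated division with remainder:
  -4n^5 + 56n^4 - 164n^3 - 704n^2 + 3696n - 2880 = (-(4/5)n - 32/5)(5n^4 - 110n^3 + 905n^2 - 3300n + 4500) + (-144n^3 + 2448n^2 - 13824n + 25920)
  5n^4 - 110n^3 + 905n^2 - 3300n + 4500 = (-(5/144)n + 25/144)(-144n^3 + 2448n^2 - 13824n + 25920) + (0)
Last nonzero remainder: -144n^3 + 2448n^2 - 13824n + 25920. Dividing through by -144 gives the monic gcd n^3 - 17n^2 + 96n - 180.
Cancel n^3 - 17n^2 + 96n - 180 from numerator and denominator to get the reduced form.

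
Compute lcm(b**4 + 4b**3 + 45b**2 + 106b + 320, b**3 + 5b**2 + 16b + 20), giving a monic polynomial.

b**5 + 6b**4 + 53b**3 + 196b**2 + 532b + 640

Euclidean algorithm in ℚ[b]:
  b**4 + 4b**3 + 45b**2 + 106b + 320 = (b - 1)(b**3 + 5b**2 + 16b + 20) + (34b**2 + 102b + 340)
  b**3 + 5b**2 + 16b + 20 = ((1/34)b + 1/17)(34b**2 + 102b + 340) + (0)
Last nonzero remainder: 34b**2 + 102b + 340. Dividing through by 34 gives the monic gcd b**2 + 3b + 10.
Then lcm(f, g) = f·g / gcd(f, g); expanding and making the result monic gives the answer.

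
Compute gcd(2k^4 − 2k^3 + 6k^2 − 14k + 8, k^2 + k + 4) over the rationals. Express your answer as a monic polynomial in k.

By polynomial division,
  2k^4 − 2k^3 + 6k^2 − 14k + 8 = (2k^2 − 4k + 2)(k^2 + k + 4) + (0)
The last nonzero remainder k^2 + k + 4 is already monic.

k^2 + k + 4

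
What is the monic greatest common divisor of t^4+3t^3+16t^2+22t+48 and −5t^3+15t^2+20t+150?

t^2+2t+6

By polynomial division,
  t^4+3t^3+16t^2+22t+48 = (−(1/5)t−6/5)(−5t^3+15t^2+20t+150) + (38t^2+76t+228)
  −5t^3+15t^2+20t+150 = (−(5/38)t+25/38)(38t^2+76t+228) + (0)
Last nonzero remainder: 38t^2+76t+228. Dividing through by 38 gives the monic gcd t^2+2t+6.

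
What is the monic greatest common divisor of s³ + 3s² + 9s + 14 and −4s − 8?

s + 2

Apply the Euclidean algorithm:
  s³ + 3s² + 9s + 14 = (−(1/4)s² − (1/4)s − 7/4)(−4s − 8) + (0)
Last nonzero remainder: −4s − 8. Dividing through by −4 gives the monic gcd s + 2.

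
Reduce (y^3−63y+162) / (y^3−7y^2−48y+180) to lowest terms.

Apply the Euclidean algorithm:
  y^3−63y+162 = (y^3−7y^2−48y+180) + (7y^2−15y−18)
  y^3−7y^2−48y+180 = ((1/7)y−34/49)(7y^2−15y−18) + (−(2736/49)y+8208/49)
  7y^2−15y−18 = (−(343/2736)y−49/456)(−(2736/49)y+8208/49) + (0)
Last nonzero remainder: −(2736/49)y+8208/49. Dividing through by −2736/49 gives the monic gcd y−3.
Cancel y−3 from numerator and denominator to get the reduced form.

(y^2+3y−54)/(y^2−4y−60)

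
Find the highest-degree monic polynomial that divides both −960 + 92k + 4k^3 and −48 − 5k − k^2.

48 + 5k + k^2

Apply the Euclidean algorithm:
  4k^3 + 92k − 960 = (−4k + 20)(−k^2 − 5k − 48) + (0)
Last nonzero remainder: −k^2 − 5k − 48. Dividing through by −1 gives the monic gcd k^2 + 5k + 48.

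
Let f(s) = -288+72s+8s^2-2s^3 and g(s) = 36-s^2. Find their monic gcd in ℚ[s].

Euclidean algorithm in ℚ[s]:
  -2s^3+8s^2+72s-288 = (2s-8)(-s^2+36) + (0)
Last nonzero remainder: -s^2+36. Dividing through by -1 gives the monic gcd s^2-36.

-36+s^2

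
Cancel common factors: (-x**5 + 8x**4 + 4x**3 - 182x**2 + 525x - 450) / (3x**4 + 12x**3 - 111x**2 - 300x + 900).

(-x**2 + 6x - 9)/(3x + 18)

By polynomial division,
  -x**5 + 8x**4 + 4x**3 - 182x**2 + 525x - 450 = (-(1/3)x + 4)(3x**4 + 12x**3 - 111x**2 - 300x + 900) + (-81x**3 + 162x**2 + 2025x - 4050)
  3x**4 + 12x**3 - 111x**2 - 300x + 900 = (-(1/27)x - 2/9)(-81x**3 + 162x**2 + 2025x - 4050) + (0)
Last nonzero remainder: -81x**3 + 162x**2 + 2025x - 4050. Dividing through by -81 gives the monic gcd x**3 - 2x**2 - 25x + 50.
Cancel x**3 - 2x**2 - 25x + 50 from numerator and denominator to get the reduced form.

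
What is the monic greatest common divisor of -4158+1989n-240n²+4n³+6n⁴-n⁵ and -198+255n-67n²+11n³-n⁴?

-198+57n-10n²+n³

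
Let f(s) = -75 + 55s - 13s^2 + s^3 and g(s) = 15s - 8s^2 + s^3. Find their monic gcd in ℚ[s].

15 - 8s + s^2

By polynomial division,
  s^3 - 13s^2 + 55s - 75 = (s^3 - 8s^2 + 15s) + (-5s^2 + 40s - 75)
  s^3 - 8s^2 + 15s = (-(1/5)s)(-5s^2 + 40s - 75) + (0)
Last nonzero remainder: -5s^2 + 40s - 75. Dividing through by -5 gives the monic gcd s^2 - 8s + 15.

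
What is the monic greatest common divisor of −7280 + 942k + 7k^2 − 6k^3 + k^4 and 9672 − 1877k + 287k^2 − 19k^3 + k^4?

104 − 9k + k^2

By polynomial division,
  k^4 − 6k^3 + 7k^2 + 942k − 7280 = (k^4 − 19k^3 + 287k^2 − 1877k + 9672) + (13k^3 − 280k^2 + 2819k − 16952)
  k^4 − 19k^3 + 287k^2 − 1877k + 9672 = ((1/13)k + 33/169)(13k^3 − 280k^2 + 2819k − 16952) + ((21096/169)k^2 − (189864/169)k + 168768/13)
  13k^3 − 280k^2 + 2819k − 16952 = ((2197/21096)k − 27547/21096)((21096/169)k^2 − (189864/169)k + 168768/13) + (0)
Last nonzero remainder: (21096/169)k^2 − (189864/169)k + 168768/13. Dividing through by 21096/169 gives the monic gcd k^2 − 9k + 104.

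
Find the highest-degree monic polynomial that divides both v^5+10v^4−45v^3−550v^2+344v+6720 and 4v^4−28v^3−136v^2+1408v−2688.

Repeated division with remainder:
  v^5+10v^4−45v^3−550v^2+344v+6720 = ((1/4)v+17/4)(4v^4−28v^3−136v^2+1408v−2688) + (108v^3−324v^2−4968v+18144)
  4v^4−28v^3−136v^2+1408v−2688 = ((1/27)v−4/27)(108v^3−324v^2−4968v+18144) + (0)
Last nonzero remainder: 108v^3−324v^2−4968v+18144. Dividing through by 108 gives the monic gcd v^3−3v^2−46v+168.

v^3−3v^2−46v+168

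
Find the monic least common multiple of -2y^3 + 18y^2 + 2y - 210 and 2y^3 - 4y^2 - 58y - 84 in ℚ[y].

By polynomial division,
  -2y^3 + 18y^2 + 2y - 210 = (-1)(2y^3 - 4y^2 - 58y - 84) + (14y^2 - 56y - 294)
  2y^3 - 4y^2 - 58y - 84 = ((1/7)y + 2/7)(14y^2 - 56y - 294) + (0)
Last nonzero remainder: 14y^2 - 56y - 294. Dividing through by 14 gives the monic gcd y^2 - 4y - 21.
Then lcm(f, g) = f·g / gcd(f, g); expanding and making the result monic gives the answer.

y^4 - 7y^3 - 19y^2 + 103y + 210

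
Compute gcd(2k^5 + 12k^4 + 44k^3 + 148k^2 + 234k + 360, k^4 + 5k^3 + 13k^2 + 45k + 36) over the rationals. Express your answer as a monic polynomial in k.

k^3 + 4k^2 + 9k + 36

Repeated division with remainder:
  2k^5 + 12k^4 + 44k^3 + 148k^2 + 234k + 360 = (2k + 2)(k^4 + 5k^3 + 13k^2 + 45k + 36) + (8k^3 + 32k^2 + 72k + 288)
  k^4 + 5k^3 + 13k^2 + 45k + 36 = ((1/8)k + 1/8)(8k^3 + 32k^2 + 72k + 288) + (0)
Last nonzero remainder: 8k^3 + 32k^2 + 72k + 288. Dividing through by 8 gives the monic gcd k^3 + 4k^2 + 9k + 36.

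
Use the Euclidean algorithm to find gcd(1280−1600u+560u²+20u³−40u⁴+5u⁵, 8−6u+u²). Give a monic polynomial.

8−6u+u²

Repeated division with remainder:
  5u⁵−40u⁴+20u³+560u²−1600u+1280 = (5u³−10u²−80u+160)(u²−6u+8) + (0)
The last nonzero remainder u²−6u+8 is already monic.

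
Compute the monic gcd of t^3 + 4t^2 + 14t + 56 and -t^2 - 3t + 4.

t + 4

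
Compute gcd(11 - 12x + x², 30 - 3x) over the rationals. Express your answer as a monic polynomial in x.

By polynomial division,
  x² - 12x + 11 = (-(1/3)x + 2/3)(-3x + 30) + (-9)
  -3x + 30 = ((1/3)x - 10/3)(-9) + (0)
The last nonzero remainder is the constant -9, so the polynomials are coprime and gcd = 1.

1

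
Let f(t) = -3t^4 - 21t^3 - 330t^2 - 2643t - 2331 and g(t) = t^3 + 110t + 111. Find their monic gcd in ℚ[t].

Apply the Euclidean algorithm:
  -3t^4 - 21t^3 - 330t^2 - 2643t - 2331 = (-3t - 21)(t^3 + 110t + 111) + (0)
The last nonzero remainder t^3 + 110t + 111 is already monic.

t^3 + 110t + 111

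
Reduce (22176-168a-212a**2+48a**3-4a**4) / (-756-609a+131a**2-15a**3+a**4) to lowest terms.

(264+20a-4a**2)/(-9-8a+a**2)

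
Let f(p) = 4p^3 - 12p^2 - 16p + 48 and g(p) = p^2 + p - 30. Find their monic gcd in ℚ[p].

1

Euclidean algorithm in ℚ[p]:
  4p^3 - 12p^2 - 16p + 48 = (4p - 16)(p^2 + p - 30) + (120p - 432)
  p^2 + p - 30 = ((1/120)p + 23/600)(120p - 432) + (-336/25)
  120p - 432 = (-(125/14)p + 225/7)(-336/25) + (0)
The last nonzero remainder is the constant -336/25, so the polynomials are coprime and gcd = 1.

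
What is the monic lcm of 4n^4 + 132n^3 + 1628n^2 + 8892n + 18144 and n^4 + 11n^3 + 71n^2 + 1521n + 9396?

n^6 + 26n^5 + 292n^4 + 3202n^3 + 36187n^2 + 226116n + 526176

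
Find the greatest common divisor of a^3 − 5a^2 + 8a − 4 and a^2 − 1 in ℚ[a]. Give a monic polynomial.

a − 1

Apply the Euclidean algorithm:
  a^3 − 5a^2 + 8a − 4 = (a − 5)(a^2 − 1) + (9a − 9)
  a^2 − 1 = ((1/9)a + 1/9)(9a − 9) + (0)
Last nonzero remainder: 9a − 9. Dividing through by 9 gives the monic gcd a − 1.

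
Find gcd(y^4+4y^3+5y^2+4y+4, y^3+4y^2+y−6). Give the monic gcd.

Apply the Euclidean algorithm:
  y^4+4y^3+5y^2+4y+4 = (y)(y^3+4y^2+y−6) + (4y^2+10y+4)
  y^3+4y^2+y−6 = ((1/4)y+3/8)(4y^2+10y+4) + (−(15/4)y−15/2)
  4y^2+10y+4 = (−(16/15)y−8/15)(−(15/4)y−15/2) + (0)
Last nonzero remainder: −(15/4)y−15/2. Dividing through by −15/4 gives the monic gcd y+2.

y+2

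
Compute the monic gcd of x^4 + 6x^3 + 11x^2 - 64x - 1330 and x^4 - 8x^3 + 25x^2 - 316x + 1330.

By polynomial division,
  x^4 + 6x^3 + 11x^2 - 64x - 1330 = (x^4 - 8x^3 + 25x^2 - 316x + 1330) + (14x^3 - 14x^2 + 252x - 2660)
  x^4 - 8x^3 + 25x^2 - 316x + 1330 = ((1/14)x - 1/2)(14x^3 - 14x^2 + 252x - 2660) + (0)
Last nonzero remainder: 14x^3 - 14x^2 + 252x - 2660. Dividing through by 14 gives the monic gcd x^3 - x^2 + 18x - 190.

x^3 - x^2 + 18x - 190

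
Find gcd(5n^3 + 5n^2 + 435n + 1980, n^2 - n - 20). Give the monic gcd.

n + 4

By polynomial division,
  5n^3 + 5n^2 + 435n + 1980 = (5n + 10)(n^2 - n - 20) + (545n + 2180)
  n^2 - n - 20 = ((1/545)n - 1/109)(545n + 2180) + (0)
Last nonzero remainder: 545n + 2180. Dividing through by 545 gives the monic gcd n + 4.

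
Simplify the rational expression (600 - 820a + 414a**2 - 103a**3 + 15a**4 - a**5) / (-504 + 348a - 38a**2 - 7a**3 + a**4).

(50 - 35a + 7a**2 - a**3)/(-42 + a + a**2)

Apply the Euclidean algorithm:
  -a**5 + 15a**4 - 103a**3 + 414a**2 - 820a + 600 = (-a + 8)(a**4 - 7a**3 - 38a**2 + 348a - 504) + (-85a**3 + 1066a**2 - 4108a + 4632)
  a**4 - 7a**3 - 38a**2 + 348a - 504 = (-(1/85)a - 471/7225)(-85a**3 + 1066a**2 - 4108a + 4632) + (-(121644/7225)a**2 + (973152/7225)a - 1459728/7225)
  -85a**3 + 1066a**2 - 4108a + 4632 = ((614125/121644)a - 1394425/60822)(-(121644/7225)a**2 + (973152/7225)a - 1459728/7225) + (0)
Last nonzero remainder: -(121644/7225)a**2 + (973152/7225)a - 1459728/7225. Dividing through by -121644/7225 gives the monic gcd a**2 - 8a + 12.
Cancel a**2 - 8a + 12 from numerator and denominator to get the reduced form.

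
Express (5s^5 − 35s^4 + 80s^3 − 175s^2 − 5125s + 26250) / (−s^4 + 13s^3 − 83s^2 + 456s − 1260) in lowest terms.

Euclidean algorithm in ℚ[s]:
  5s^5 − 35s^4 + 80s^3 − 175s^2 − 5125s + 26250 = (−5s − 30)(−s^4 + 13s^3 − 83s^2 + 456s − 1260) + (55s^3 − 385s^2 + 2255s − 11550)
  −s^4 + 13s^3 − 83s^2 + 456s − 1260 = (−(1/55)s + 6/55)(55s^3 − 385s^2 + 2255s − 11550) + (0)
Last nonzero remainder: 55s^3 − 385s^2 + 2255s − 11550. Dividing through by 55 gives the monic gcd s^3 − 7s^2 + 41s − 210.
Cancel s^3 − 7s^2 + 41s − 210 from numerator and denominator to get the reduced form.

(−5s^2 + 125)/(s − 6)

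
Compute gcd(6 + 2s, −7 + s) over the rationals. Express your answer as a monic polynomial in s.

1

Repeated division with remainder:
  2s + 6 = (2)(s − 7) + (20)
  s − 7 = ((1/20)s − 7/20)(20) + (0)
The last nonzero remainder is the constant 20, so the polynomials are coprime and gcd = 1.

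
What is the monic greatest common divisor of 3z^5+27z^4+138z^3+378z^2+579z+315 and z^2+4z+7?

Apply the Euclidean algorithm:
  3z^5+27z^4+138z^3+378z^2+579z+315 = (3z^3+15z^2+57z+45)(z^2+4z+7) + (0)
The last nonzero remainder z^2+4z+7 is already monic.

z^2+4z+7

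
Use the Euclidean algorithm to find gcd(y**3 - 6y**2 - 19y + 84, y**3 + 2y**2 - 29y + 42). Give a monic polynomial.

y - 3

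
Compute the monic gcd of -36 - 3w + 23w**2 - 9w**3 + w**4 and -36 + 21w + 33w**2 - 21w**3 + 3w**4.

12 + 5w - 6w**2 + w**3

Euclidean algorithm in ℚ[w]:
  w**4 - 9w**3 + 23w**2 - 3w - 36 = (1/3)(3w**4 - 21w**3 + 33w**2 + 21w - 36) + (-2w**3 + 12w**2 - 10w - 24)
  3w**4 - 21w**3 + 33w**2 + 21w - 36 = (-(3/2)w + 3/2)(-2w**3 + 12w**2 - 10w - 24) + (0)
Last nonzero remainder: -2w**3 + 12w**2 - 10w - 24. Dividing through by -2 gives the monic gcd w**3 - 6w**2 + 5w + 12.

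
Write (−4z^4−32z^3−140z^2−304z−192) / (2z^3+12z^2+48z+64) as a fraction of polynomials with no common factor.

(−2z^2−8z−6)/(z+2)

By polynomial division,
  −4z^4−32z^3−140z^2−304z−192 = (−2z−4)(2z^3+12z^2+48z+64) + (4z^2+16z+64)
  2z^3+12z^2+48z+64 = ((1/2)z+1)(4z^2+16z+64) + (0)
Last nonzero remainder: 4z^2+16z+64. Dividing through by 4 gives the monic gcd z^2+4z+16.
Cancel z^2+4z+16 from numerator and denominator to get the reduced form.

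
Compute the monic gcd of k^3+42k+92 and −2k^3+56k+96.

k+2

By polynomial division,
  k^3+42k+92 = (−1/2)(−2k^3+56k+96) + (70k+140)
  −2k^3+56k+96 = (−(1/35)k^2+(2/35)k+24/35)(70k+140) + (0)
Last nonzero remainder: 70k+140. Dividing through by 70 gives the monic gcd k+2.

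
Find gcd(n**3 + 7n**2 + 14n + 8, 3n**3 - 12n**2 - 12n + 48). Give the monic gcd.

n + 2

Repeated division with remainder:
  n**3 + 7n**2 + 14n + 8 = (1/3)(3n**3 - 12n**2 - 12n + 48) + (11n**2 + 18n - 8)
  3n**3 - 12n**2 - 12n + 48 = ((3/11)n - 186/121)(11n**2 + 18n - 8) + ((2160/121)n + 4320/121)
  11n**2 + 18n - 8 = ((1331/2160)n - 121/540)((2160/121)n + 4320/121) + (0)
Last nonzero remainder: (2160/121)n + 4320/121. Dividing through by 2160/121 gives the monic gcd n + 2.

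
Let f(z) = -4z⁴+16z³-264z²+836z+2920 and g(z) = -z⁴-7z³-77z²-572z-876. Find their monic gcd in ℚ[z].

z³+z²+71z+146

Apply the Euclidean algorithm:
  -4z⁴+16z³-264z²+836z+2920 = (4)(-z⁴-7z³-77z²-572z-876) + (44z³+44z²+3124z+6424)
  -z⁴-7z³-77z²-572z-876 = (-(1/44)z-3/22)(44z³+44z²+3124z+6424) + (0)
Last nonzero remainder: 44z³+44z²+3124z+6424. Dividing through by 44 gives the monic gcd z³+z²+71z+146.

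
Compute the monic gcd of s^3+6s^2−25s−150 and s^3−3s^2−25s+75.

s^2−25

Repeated division with remainder:
  s^3+6s^2−25s−150 = (s^3−3s^2−25s+75) + (9s^2−225)
  s^3−3s^2−25s+75 = ((1/9)s−1/3)(9s^2−225) + (0)
Last nonzero remainder: 9s^2−225. Dividing through by 9 gives the monic gcd s^2−25.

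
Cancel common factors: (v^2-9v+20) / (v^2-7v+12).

(v-5)/(v-3)

By polynomial division,
  v^2-9v+20 = (v^2-7v+12) + (-2v+8)
  v^2-7v+12 = (-(1/2)v+3/2)(-2v+8) + (0)
Last nonzero remainder: -2v+8. Dividing through by -2 gives the monic gcd v-4.
Cancel v-4 from numerator and denominator to get the reduced form.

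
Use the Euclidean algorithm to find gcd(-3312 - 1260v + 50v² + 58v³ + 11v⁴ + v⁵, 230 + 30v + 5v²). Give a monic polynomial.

46 + 6v + v²

Apply the Euclidean algorithm:
  v⁵ + 11v⁴ + 58v³ + 50v² - 1260v - 3312 = ((1/5)v³ + v² - (18/5)v - 72/5)(5v² + 30v + 230) + (0)
Last nonzero remainder: 5v² + 30v + 230. Dividing through by 5 gives the monic gcd v² + 6v + 46.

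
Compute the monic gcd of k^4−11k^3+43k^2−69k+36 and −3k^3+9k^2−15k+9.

Euclidean algorithm in ℚ[k]:
  k^4−11k^3+43k^2−69k+36 = (−(1/3)k+8/3)(−3k^3+9k^2−15k+9) + (14k^2−26k+12)
  −3k^3+9k^2−15k+9 = (−(3/14)k+12/49)(14k^2−26k+12) + (−(297/49)k+297/49)
  14k^2−26k+12 = (−(686/297)k+196/99)(−(297/49)k+297/49) + (0)
Last nonzero remainder: −(297/49)k+297/49. Dividing through by −297/49 gives the monic gcd k−1.

k−1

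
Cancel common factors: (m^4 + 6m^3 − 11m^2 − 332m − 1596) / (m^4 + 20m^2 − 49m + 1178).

Repeated division with remainder:
  m^4 + 6m^3 − 11m^2 − 332m − 1596 = (m^4 + 20m^2 − 49m + 1178) + (6m^3 − 31m^2 − 283m − 2774)
  m^4 + 20m^2 − 49m + 1178 = ((1/6)m + 31/36)(6m^3 − 31m^2 − 283m − 2774) + ((3379/36)m^2 + (23653/36)m + 64201/18)
  6m^3 − 31m^2 − 283m − 2774 = ((216/3379)m − 2628/3379)((3379/36)m^2 + (23653/36)m + 64201/18) + (0)
Last nonzero remainder: (3379/36)m^2 + (23653/36)m + 64201/18. Dividing through by 3379/36 gives the monic gcd m^2 + 7m + 38.
Cancel m^2 + 7m + 38 from numerator and denominator to get the reduced form.

(m^2 − m − 42)/(m^2 − 7m + 31)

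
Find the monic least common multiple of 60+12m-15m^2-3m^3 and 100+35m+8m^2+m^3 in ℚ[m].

Euclidean algorithm in ℚ[m]:
  -3m^3-15m^2+12m+60 = (-3)(m^3+8m^2+35m+100) + (9m^2+117m+360)
  m^3+8m^2+35m+100 = ((1/9)m-5/9)(9m^2+117m+360) + (60m+300)
  9m^2+117m+360 = ((3/20)m+6/5)(60m+300) + (0)
Last nonzero remainder: 60m+300. Dividing through by 60 gives the monic gcd m+5.
Then lcm(f, g) = f·g / gcd(f, g); expanding and making the result monic gives the answer.

-400-140m+68m^2+31m^3+8m^4+m^5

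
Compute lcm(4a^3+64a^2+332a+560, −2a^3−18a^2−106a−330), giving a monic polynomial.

Euclidean algorithm in ℚ[a]:
  4a^3+64a^2+332a+560 = (−2)(−2a^3−18a^2−106a−330) + (28a^2+120a−100)
  −2a^3−18a^2−106a−330 = (−(1/14)a−33/98)(28a^2+120a−100) + (−(3564/49)a−17820/49)
  28a^2+120a−100 = (−(343/891)a+245/891)(−(3564/49)a−17820/49) + (0)
Last nonzero remainder: −(3564/49)a−17820/49. Dividing through by −3564/49 gives the monic gcd a+5.
Then lcm(f, g) = f·g / gcd(f, g); expanding and making the result monic gives the answer.

a^5+20a^4+180a^3+1000a^2+3299a+4620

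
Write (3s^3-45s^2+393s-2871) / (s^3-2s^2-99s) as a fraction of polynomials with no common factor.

(3s^2-12s+261)/(s^2+9s)

Repeated division with remainder:
  3s^3-45s^2+393s-2871 = (3)(s^3-2s^2-99s) + (-39s^2+690s-2871)
  s^3-2s^2-99s = (-(1/39)s-68/169)(-39s^2+690s-2871) + ((17748/169)s-195228/169)
  -39s^2+690s-2871 = (-(2197/5916)s+169/68)((17748/169)s-195228/169) + (0)
Last nonzero remainder: (17748/169)s-195228/169. Dividing through by 17748/169 gives the monic gcd s-11.
Cancel s-11 from numerator and denominator to get the reduced form.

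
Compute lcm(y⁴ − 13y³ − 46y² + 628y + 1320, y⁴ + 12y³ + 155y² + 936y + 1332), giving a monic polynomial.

Apply the Euclidean algorithm:
  y⁴ − 13y³ − 46y² + 628y + 1320 = (y⁴ + 12y³ + 155y² + 936y + 1332) + (−25y³ − 201y² − 308y − 12)
  y⁴ + 12y³ + 155y² + 936y + 1332 = (−(1/25)y − 99/625)(−25y³ − 201y² − 308y − 12) + ((69276/625)y² + (554208/625)y + 831312/625)
  −25y³ − 201y² − 308y − 12 = (−(15625/69276)y − 625/69276)((69276/625)y² + (554208/625)y + 831312/625) + (0)
Last nonzero remainder: (69276/625)y² + (554208/625)y + 831312/625. Dividing through by 69276/625 gives the monic gcd y² + 8y + 12.
Then lcm(f, g) = f·g / gcd(f, g); expanding and making the result monic gives the answer.

y⁶ − 9y⁵ + 13y⁴ − 999y³ − 1274y² + 74988y + 146520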